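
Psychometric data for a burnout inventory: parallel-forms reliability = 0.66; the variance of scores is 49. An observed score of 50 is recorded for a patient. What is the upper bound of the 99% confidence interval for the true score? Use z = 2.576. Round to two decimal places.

SD = √49 ≈ 7.00000
The standard error of measurement is 7.00000*√(1 − 0.66000) ≈ 7.00000*0.58310 ≈ 4.08167.
Half-width = 2.576*4.08167 ≈ 10.51437
Upper bound: 50 + 10.51437 = 60.51437

60.51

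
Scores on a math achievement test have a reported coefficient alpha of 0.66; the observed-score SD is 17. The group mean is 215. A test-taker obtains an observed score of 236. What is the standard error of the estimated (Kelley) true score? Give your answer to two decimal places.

SE_est = SD · √(r(1 − r)) = 17.00000 · √0.22440 ≈ 17.00000 · 0.47371 ≈ 8.05305

8.05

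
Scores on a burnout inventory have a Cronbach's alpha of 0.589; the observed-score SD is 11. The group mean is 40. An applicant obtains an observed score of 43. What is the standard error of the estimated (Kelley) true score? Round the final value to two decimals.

5.41

SE_est = SD · √(r(1 − r)) = 11.0000 · √0.2421 ≈ 11.0000 · 0.4920 ≈ 5.4122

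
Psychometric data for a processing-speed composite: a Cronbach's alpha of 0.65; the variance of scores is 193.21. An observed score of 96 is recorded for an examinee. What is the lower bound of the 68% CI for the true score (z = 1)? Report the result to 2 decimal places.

87.78

SD = √193.21 ≈ 13.9000
SEM = 13.9000×√(1 − 0.6500) ≈ 8.2234
Margin = 1 × 8.2234 ≈ 8.2234
Lower bound: 96 − 8.2234 = 87.7766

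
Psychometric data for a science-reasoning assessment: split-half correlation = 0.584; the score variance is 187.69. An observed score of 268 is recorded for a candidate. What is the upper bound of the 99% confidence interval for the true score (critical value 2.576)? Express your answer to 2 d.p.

286.09

σ = 187.69^(1/2) = 13.7000
r_full = 2·0.584 / (1 + 0.584) ≈ 0.7374
SEM = 13.7000·√(1 − 0.7374) ≈ 7.0208
2.576 · SEM ≈ 18.0857
Upper bound: 268 + 18.0857 = 286.0857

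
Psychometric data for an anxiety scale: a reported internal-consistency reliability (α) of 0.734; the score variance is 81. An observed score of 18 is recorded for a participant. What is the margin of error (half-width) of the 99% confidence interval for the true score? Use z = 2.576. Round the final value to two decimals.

SD = √81 ≈ 9.000
SEM = 9.000×√(1 − 0.734) ≈ 4.642
2.576 × SEM ≈ 11.957

11.96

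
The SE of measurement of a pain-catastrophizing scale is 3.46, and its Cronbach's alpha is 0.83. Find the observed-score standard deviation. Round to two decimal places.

σ = SEM·(1 − r)^(−1/2) ≃ 3.46·2.4254 ≃ 8.3917

8.39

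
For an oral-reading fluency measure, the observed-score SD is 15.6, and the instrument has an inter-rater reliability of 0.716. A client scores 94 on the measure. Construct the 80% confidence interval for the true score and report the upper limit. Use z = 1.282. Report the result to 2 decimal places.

104.66

SEM = 15.6000*√(1 − 0.7160) ≈ 8.3135
1.282 * SEM ≈ 10.6579
Upper limit = 94 + 10.6579 ≈ 104.6579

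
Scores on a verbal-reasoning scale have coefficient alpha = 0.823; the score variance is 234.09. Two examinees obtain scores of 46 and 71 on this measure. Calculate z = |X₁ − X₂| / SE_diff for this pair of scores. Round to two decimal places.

SD = √234.09 ≈ 15.3000
SEM = 15.3000 · √(1 − 0.8230) = 15.3000 · √0.1770 ≈ 15.3000 · 0.4207 ≈ 6.4369
Standard error of the difference = 6.4369·√2 ≈ 9.1032
z = |46 − 71| / 9.1032 = 25 / 9.1032 ≈ 2.7463

2.75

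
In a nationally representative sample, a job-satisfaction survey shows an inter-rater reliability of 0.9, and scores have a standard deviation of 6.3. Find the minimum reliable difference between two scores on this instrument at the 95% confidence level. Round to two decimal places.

5.52

SEM = 6.300·√(1 − 0.900) ≃ 1.992
SE_diff = SEM · √2 ≃ 1.992 · 1.414 ≃ 2.817
Minimum reliable difference = 1.96 · SE_diff ≃ 1.96 · 2.817 ≃ 5.522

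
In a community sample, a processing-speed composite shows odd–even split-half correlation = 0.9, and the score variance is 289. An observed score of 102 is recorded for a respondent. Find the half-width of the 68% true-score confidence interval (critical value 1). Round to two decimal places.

3.90

σ = 289^(1/2) = 17.0000
Full-length reliability (Spearman-Brown) = 2(0.9)/(1+0.9) ≈ 0.9474
SEM = 17.0000×√(1 − 0.9474) ≈ 3.9001
Margin = 1 × 3.9001 ≈ 3.9001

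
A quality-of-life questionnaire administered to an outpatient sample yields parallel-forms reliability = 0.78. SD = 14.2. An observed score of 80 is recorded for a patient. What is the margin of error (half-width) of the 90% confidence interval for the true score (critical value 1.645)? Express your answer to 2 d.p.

SEM = 14.2000 × √(1 − 0.7800) = 14.2000 × √0.2200 ≈ 14.2000 × 0.4690 ≈ 6.6604
1.645 × SEM ≈ 10.9563

10.96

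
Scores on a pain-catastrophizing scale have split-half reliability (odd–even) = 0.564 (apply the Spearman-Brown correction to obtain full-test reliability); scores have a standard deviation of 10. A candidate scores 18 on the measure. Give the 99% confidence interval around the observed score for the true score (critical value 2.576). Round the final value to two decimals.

[4.40, 31.60]

r_full = 2·0.564 / (1 + 0.564) ≈ 0.721
SEM = 10.000 · √(1 − 0.721) = 10.000 · √0.279 ≈ 10.000 · 0.528 ≈ 5.280
Margin = 2.576 · 5.280 ≈ 13.601
CI = 18 ± 13.601 → [4.399, 31.601]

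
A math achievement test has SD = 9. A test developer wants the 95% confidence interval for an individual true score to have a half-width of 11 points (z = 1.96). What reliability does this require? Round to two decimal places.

0.61

Required SEM = 11 / 1.96 ≃ 5.6122
r = 1 − (5.6122/9)² ≃ 1 − 0.3889 ≃ 0.6111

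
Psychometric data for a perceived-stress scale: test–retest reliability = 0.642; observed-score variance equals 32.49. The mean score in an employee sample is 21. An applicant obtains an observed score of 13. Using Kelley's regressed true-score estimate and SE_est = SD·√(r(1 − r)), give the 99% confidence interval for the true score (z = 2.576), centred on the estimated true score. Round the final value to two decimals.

[8.82, 22.90]

σ = 32.49^(1/2) = 5.7000
T̂ = r·X + (1 − r)·M = 0.6420*13 + 0.3580*21 = 8.3460 + 7.5180 ≈ 15.8640
SE_est = 5.7000*√(0.6420*0.3580) ≈ 2.7326
CI = 15.8640 ± 2.576 * 2.7326 → [8.8247, 22.9033]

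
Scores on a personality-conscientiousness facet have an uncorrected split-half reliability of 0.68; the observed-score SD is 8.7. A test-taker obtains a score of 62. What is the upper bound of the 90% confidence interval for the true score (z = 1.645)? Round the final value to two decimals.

68.25

Full-length reliability (Spearman-Brown) = 2(0.68)/(1+0.68) ≈ 0.8095
SEM = 8.7000*√(1 − 0.8095) ≈ 3.7970
1.645 * SEM ≈ 6.2461
Upper limit = 62 + 6.2461 ≈ 68.2461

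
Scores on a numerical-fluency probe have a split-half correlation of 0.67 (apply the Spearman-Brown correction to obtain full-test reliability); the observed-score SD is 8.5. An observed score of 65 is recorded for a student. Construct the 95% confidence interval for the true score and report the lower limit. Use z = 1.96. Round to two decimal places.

Full-length reliability (Spearman-Brown) = 2(0.67)/(1+0.67) ≈ 0.802
The standard error of measurement is 8.500*√(1 − 0.802) ≈ 8.500*0.445 ≈ 3.778.
Margin = 1.96 * 3.778 ≈ 7.406
Lower limit = 65 − 7.406 ≈ 57.594

57.59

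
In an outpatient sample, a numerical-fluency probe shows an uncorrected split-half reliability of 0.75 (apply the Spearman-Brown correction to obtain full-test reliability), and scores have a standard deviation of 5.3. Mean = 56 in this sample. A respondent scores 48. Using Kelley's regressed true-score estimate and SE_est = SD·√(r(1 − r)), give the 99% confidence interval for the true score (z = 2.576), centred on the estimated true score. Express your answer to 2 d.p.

Spearman-Brown: r = 2(0.75) / (1 + 0.75) = 1.50000 / 1.75000 ≈ 0.85714
T̂ = 0.85714(48) + 0.14286(56) ≈ 49.14286
SE_est = 5.30000×√(0.85714×0.14286) ≈ 1.85461
99% CI: 49.14286 ± 4.77748 ≈ (44.36537, 53.92034)

[44.37, 53.92]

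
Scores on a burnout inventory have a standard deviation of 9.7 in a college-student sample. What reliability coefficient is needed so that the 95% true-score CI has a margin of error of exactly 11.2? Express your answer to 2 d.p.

0.65

SEM needed = half-width / z = 11.2/1.96 ≃ 5.714
Required reliability = 1 − (SEM/SD)² = 1 − 0.347 ≃ 0.653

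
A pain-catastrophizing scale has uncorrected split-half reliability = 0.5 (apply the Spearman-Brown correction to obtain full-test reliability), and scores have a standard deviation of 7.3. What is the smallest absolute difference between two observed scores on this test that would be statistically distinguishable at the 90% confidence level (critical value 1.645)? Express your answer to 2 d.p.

9.80

Full-length reliability (Spearman-Brown) = 2(0.5)/(1+0.5) ≈ 0.6667
SEM = 7.3000 × √(1 − 0.6667) = 7.3000 × √0.3333 ≈ 7.3000 × 0.5774 ≈ 4.2147
SE_diff = √2 × SEM ≈ 5.9604
Smallest detectable difference = 1.645×5.9604 ≈ 9.8049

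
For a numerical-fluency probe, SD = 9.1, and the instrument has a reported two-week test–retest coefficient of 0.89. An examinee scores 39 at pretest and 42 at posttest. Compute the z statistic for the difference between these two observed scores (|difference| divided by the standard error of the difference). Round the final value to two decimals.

The standard error of measurement is 9.100*√(1 − 0.890) ≃ 9.100*0.332 ≃ 3.018.
SE_diff = SEM * √2 ≃ 3.018 * 1.414 ≃ 4.268
z = 3 / 4.268 ≃ 0.703

0.70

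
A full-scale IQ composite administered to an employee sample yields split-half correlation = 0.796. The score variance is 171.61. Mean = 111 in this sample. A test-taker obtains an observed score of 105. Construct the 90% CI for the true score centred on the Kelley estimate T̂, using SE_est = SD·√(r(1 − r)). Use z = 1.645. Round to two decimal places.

[98.84, 112.52]

SD = √171.61 ≈ 13.1000
r_full = 2·0.796 / (1 + 0.796) ≈ 0.8864
T̂ = r·X + (1 − r)·M = 0.8864×105 + 0.1136×111 ≈ 93.0735 + 12.6080 ≈ 105.6815
SE_est = SD × √(r(1 − r)) = 13.1000 × √0.1007 ≈ 13.1000 × 0.3173 ≈ 4.1567
CI = 105.6815 ± 1.645 × 4.1567 → [98.8437, 112.5193]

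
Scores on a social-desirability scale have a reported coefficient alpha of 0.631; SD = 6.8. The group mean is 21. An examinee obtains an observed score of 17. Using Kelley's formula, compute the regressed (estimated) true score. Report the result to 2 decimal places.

Estimated true score = 0.6310·17 + (1 − 0.6310)·21 ≃ 18.4760

18.48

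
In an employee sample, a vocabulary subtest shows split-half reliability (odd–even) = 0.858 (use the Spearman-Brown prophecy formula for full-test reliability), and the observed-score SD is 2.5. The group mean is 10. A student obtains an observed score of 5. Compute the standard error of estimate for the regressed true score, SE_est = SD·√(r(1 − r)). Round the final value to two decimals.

0.66

Spearman-Brown: r = 2(0.858) / (1 + 0.858) = 1.71600 / 1.85800 ≈ 0.92357
SE_est = SD · √(r(1 − r)) = 2.50000 · √0.07059 ≈ 2.50000 · 0.26568 ≈ 0.66420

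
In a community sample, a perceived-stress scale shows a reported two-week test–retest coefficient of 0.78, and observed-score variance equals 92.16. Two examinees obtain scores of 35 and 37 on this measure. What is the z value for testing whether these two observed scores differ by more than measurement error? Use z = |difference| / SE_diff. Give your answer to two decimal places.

0.31

σ = 92.16^(1/2) = 9.600
SEM = 9.600 × √(1 − 0.780) = 9.600 × √0.220 ≃ 9.600 × 0.469 ≃ 4.503
SE_diff = √2 × SEM ≃ 6.368
z = 2 / 6.368 ≃ 0.314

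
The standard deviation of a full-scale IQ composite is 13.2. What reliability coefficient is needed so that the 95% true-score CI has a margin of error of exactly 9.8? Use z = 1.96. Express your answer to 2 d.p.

0.86

SEM needed = half-width / z = 9.8/1.96 ≈ 5.000
Required reliability = 1 − (SEM/SD)² = 1 − 0.143 ≈ 0.857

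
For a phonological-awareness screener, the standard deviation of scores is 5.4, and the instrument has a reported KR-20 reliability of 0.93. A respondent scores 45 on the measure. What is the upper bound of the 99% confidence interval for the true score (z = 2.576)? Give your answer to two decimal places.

SEM = 5.400*√(1 − 0.930) ≈ 1.429
Half-width = 2.576*1.429 ≈ 3.680
Upper bound: 45 + 3.680 = 48.680

48.68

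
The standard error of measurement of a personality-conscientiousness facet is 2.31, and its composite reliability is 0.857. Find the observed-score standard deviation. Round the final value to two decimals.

SD = SEM / √(1 − r) = 2.31 / √0.1430 ≈ 2.31 / 0.3782 ≈ 6.1086

6.11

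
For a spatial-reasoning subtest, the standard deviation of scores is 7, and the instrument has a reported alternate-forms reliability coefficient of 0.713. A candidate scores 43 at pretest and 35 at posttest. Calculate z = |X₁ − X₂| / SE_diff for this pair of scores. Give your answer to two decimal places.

The standard error of measurement is 7.00000*√(1 − 0.71300) ≈ 7.00000*0.53572 ≈ 3.75007.
SE_diff = SEM * √2 ≈ 3.75007 * 1.41421 ≈ 5.30340
z = 8 / 5.30340 ≈ 1.50847

1.51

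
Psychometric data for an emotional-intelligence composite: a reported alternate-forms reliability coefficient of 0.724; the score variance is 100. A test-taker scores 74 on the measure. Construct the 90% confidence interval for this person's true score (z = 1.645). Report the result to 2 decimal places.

[65.36, 82.64]

σ = 100^(1/2) = 10.0000
The standard error of measurement is 10.0000*√(1 − 0.7240) ≈ 10.0000*0.5254 ≈ 5.2536.
Half-width = 1.645*5.2536 ≈ 8.6421
CI = 74 ± 8.6421 → [65.3579, 82.6421]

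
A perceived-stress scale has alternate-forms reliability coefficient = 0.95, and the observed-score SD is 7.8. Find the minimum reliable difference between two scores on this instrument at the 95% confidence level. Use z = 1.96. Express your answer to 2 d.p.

SEM = 7.800*√(1 − 0.950) ≈ 1.744
SE_diff = √2 * SEM ≈ 2.467
Minimum reliable difference = 1.96 * SE_diff ≈ 1.96 * 2.467 ≈ 4.834

4.83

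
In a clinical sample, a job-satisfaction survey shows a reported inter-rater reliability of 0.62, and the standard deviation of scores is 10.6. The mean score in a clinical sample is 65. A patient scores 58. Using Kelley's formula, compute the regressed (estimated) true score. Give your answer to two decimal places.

60.66

T̂ = 0.6200(58) + 0.3800(65) ≈ 60.6600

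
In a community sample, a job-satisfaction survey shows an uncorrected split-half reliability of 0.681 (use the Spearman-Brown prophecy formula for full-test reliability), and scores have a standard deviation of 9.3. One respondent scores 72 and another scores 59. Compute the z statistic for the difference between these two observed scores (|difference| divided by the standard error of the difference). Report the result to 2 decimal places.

2.27

Full-length reliability (Spearman-Brown) = 2(0.681)/(1+0.681) ≈ 0.8102
The standard error of measurement is 9.3000*√(1 − 0.8102) ≈ 9.3000*0.4356 ≈ 4.0513.
SE_diff = SEM * √2 ≈ 4.0513 * 1.4142 ≈ 5.7294
z = |72 − 59| / 5.7294 = 13 / 5.7294 ≈ 2.2690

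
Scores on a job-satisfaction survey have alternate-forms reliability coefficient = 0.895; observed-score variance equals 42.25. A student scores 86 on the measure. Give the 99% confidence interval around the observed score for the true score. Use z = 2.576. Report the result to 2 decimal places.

[80.57, 91.43]

SD = √42.25 = 6.500
SEM = 6.500·√(1 − 0.895) ≈ 2.106
2.576 · SEM ≈ 5.426
99% CI: 86 ± 5.426 = [80.574, 91.426]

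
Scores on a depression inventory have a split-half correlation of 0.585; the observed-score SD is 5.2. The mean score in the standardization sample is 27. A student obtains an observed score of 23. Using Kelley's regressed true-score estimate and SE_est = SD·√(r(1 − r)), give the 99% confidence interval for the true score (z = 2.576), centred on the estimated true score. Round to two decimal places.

Spearman-Brown: r = 2(0.585) / (1 + 0.585) = 1.17000 / 1.58500 ≈ 0.73817
Estimated true score = 0.73817×23 + (1 − 0.73817)×27 ≈ 24.04732
SE_est = 5.20000·√[r(1 − r)] ≈ 2.28608
99% CI: 24.04732 ± 5.88894 ≈ (18.15838, 29.93626)

[18.16, 29.94]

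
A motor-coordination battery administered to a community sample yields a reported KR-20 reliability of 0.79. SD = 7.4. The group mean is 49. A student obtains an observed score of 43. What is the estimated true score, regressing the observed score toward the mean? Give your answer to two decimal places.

Estimated true score = 0.790×43 + (1 − 0.790)×49 ≃ 44.260

44.26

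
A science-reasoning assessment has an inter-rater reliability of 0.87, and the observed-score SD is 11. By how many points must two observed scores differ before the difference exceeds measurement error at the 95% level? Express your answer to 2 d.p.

The standard error of measurement is 11.000×√(1 − 0.870) ≈ 11.000×0.361 ≈ 3.966.
Standard error of the difference = 3.966·√2 ≈ 5.609
Smallest detectable difference = 1.96×5.609 ≈ 10.993

10.99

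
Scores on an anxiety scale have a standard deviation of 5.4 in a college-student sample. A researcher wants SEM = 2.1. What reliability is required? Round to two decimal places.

0.85

Required reliability = 1 − (SEM/SD)² = 1 − 0.1512 ≈ 0.8488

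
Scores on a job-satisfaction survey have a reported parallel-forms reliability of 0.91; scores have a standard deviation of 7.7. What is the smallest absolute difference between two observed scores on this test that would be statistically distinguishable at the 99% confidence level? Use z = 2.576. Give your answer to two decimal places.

SEM = 7.7000 × √(1 − 0.9100) = 7.7000 × √0.0900 ≈ 7.7000 × 0.3000 ≈ 2.3100
SE_diff = SEM × √2 ≈ 2.3100 × 1.4142 ≈ 3.2668
Smallest detectable difference = 2.576×3.2668 ≈ 8.4154

8.42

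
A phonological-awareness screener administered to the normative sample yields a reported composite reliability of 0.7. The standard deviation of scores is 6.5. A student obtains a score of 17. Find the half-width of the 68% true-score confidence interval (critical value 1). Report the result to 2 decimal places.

3.56

The standard error of measurement is 6.500×√(1 − 0.700) ≈ 6.500×0.548 ≈ 3.560.
1 × SEM ≈ 3.560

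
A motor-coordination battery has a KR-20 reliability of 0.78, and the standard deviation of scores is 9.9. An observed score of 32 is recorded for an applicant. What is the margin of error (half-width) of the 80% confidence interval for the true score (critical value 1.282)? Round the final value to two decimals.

SEM = 9.900*√(1 − 0.780) ≈ 4.644
Margin = 1.282 * 4.644 ≈ 5.953

5.95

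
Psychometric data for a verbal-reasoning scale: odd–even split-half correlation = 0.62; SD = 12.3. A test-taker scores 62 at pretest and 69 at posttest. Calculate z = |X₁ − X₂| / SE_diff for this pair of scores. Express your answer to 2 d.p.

0.83

r_full = 2·0.62 / (1 + 0.62) ≈ 0.7654
SEM = 12.3000 * √(1 − 0.7654) = 12.3000 * √0.2346 ≈ 12.3000 * 0.4843 ≈ 5.9572
SE_diff = √2 * SEM ≈ 8.4247
z = |62 − 69| / 8.4247 = 7 / 8.4247 ≈ 0.8309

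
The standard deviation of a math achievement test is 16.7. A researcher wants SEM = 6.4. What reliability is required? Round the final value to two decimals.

0.85

r = 1 − (SEM / SD)² = 1 − (6.400 / 16.7)² ≈ 1 − 0.147 ≈ 0.853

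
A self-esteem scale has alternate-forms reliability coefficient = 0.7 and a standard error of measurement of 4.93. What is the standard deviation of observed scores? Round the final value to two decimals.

9.00

SD = SEM / √(1 − r) = 4.93 / √0.3000 ≈ 4.93 / 0.5477 ≈ 9.0009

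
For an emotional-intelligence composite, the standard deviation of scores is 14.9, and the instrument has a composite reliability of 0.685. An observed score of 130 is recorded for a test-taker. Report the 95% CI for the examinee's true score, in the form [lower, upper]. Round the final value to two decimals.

[113.61, 146.39]

SEM = 14.900×√(1 − 0.685) ≈ 8.363
1.96 × SEM ≈ 16.391
Interval: (113.609, 146.391)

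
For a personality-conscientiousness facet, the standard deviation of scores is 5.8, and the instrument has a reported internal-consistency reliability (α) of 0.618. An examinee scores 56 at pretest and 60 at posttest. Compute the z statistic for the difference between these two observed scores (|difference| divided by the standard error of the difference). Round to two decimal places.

0.79

SEM = 5.80000*√(1 − 0.61800) ≈ 3.58476
SE_diff = SEM * √2 ≈ 3.58476 * 1.41421 ≈ 5.06961
z = |56 − 60| / 5.06961 = 4 / 5.06961 ≈ 0.78902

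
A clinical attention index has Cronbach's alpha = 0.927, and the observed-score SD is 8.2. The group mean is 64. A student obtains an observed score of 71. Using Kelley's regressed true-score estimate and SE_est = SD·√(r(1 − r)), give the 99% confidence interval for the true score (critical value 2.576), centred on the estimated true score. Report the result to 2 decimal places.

T̂ = r·X + (1 − r)·M = 0.92700×71 + 0.07300×64 = 65.81700 + 4.67200 ≈ 70.48900
SE_est = SD × √(r(1 − r)) = 8.20000 × √0.06767 ≈ 8.20000 × 0.26014 ≈ 2.13312
99% CI: 70.48900 ± 5.49492 ≈ (64.99408, 75.98392)

[64.99, 75.98]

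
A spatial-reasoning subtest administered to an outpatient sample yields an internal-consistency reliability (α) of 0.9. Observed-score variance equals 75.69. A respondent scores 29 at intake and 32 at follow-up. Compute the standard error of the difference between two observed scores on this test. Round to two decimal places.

3.89

σ = 75.69^(1/2) = 8.70000
SEM = 8.70000*√(1 − 0.90000) ≈ 2.75118
SE_diff = √2 * SEM ≈ 3.89076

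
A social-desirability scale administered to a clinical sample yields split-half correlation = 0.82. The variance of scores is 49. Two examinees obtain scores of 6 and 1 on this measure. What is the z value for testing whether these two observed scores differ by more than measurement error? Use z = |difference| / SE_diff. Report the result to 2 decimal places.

SD = √49 ≈ 7.000
Spearman-Brown: r = 2(0.82) / (1 + 0.82) = 1.640 / 1.820 ≈ 0.901
SEM = 7.000*√(1 − 0.901) ≈ 2.201
SE_diff = √2 * SEM ≈ 3.113
z = 5 / 3.113 ≈ 1.606

1.61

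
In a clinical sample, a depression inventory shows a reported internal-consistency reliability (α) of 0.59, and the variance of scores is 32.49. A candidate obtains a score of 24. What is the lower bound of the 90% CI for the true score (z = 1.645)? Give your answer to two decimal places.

18.00

σ = 32.49^(1/2) = 5.700
SEM = 5.700 * √(1 − 0.590) = 5.700 * √0.410 ≈ 5.700 * 0.640 ≈ 3.650
1.645 * SEM ≈ 6.004
Lower bound: 24 − 6.004 = 17.996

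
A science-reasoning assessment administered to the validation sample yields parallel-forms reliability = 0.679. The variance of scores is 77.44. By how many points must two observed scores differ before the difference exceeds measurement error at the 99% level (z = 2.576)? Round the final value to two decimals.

σ = 77.44^(1/2) = 8.8000
SEM = 8.8000 · √(1 − 0.6790) = 8.8000 · √0.3210 ≃ 8.8000 · 0.5666 ≃ 4.9858
SE_diff = SEM · √2 ≃ 4.9858 · 1.4142 ≃ 7.0510
Smallest detectable difference = 2.576·7.0510 ≃ 18.1634

18.16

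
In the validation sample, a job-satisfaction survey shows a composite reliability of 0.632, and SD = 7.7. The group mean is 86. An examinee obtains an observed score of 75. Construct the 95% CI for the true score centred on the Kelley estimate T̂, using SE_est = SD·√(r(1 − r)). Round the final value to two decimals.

T̂ = r·X + (1 − r)·M = 0.6320·75 + 0.3680·86 = 47.4000 + 31.6480 ≈ 79.0480
SE_est = SD · √(r(1 − r)) = 7.7000 · √0.2326 ≈ 7.7000 · 0.4823 ≈ 3.7134
CI = 79.0480 ± 1.96 · 3.7134 → [71.7697, 86.3263]

[71.77, 86.33]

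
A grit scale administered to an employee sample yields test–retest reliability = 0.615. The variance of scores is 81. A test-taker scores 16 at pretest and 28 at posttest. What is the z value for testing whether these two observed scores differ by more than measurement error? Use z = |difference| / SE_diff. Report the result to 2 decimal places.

1.52

SD = √81 ≈ 9.0000
SEM = 9.0000 × √(1 − 0.6150) = 9.0000 × √0.3850 ≈ 9.0000 × 0.6205 ≈ 5.5844
SE_diff = SEM × √2 ≈ 5.5844 × 1.4142 ≈ 7.8975
z = 12 / 7.8975 ≈ 1.5195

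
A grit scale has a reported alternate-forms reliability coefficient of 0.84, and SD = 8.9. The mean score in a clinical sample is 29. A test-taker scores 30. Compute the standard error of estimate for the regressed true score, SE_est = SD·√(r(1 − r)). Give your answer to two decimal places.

3.26

SE_est = 8.900*√(0.840*0.160) ≈ 3.263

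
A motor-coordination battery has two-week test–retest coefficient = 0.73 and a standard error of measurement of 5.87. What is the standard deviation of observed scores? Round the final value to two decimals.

11.30

σ = SEM·(1 − r)^(−1/2) ≈ 5.87×1.92450 ≈ 11.29682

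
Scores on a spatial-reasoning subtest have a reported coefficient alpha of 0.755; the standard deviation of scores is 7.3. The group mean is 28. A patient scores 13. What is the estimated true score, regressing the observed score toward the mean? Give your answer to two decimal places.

16.68

Estimated true score = 0.7550*13 + (1 − 0.7550)*28 ≃ 16.6750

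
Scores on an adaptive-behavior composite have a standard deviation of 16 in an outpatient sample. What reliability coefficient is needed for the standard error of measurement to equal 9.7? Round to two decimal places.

Required reliability = 1 − (SEM/SD)² = 1 − 0.3675 ≈ 0.6325

0.63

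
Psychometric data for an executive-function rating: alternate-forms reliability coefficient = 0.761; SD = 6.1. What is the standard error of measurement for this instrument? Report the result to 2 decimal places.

SEM = 6.1000 * √(1 − 0.7610) = 6.1000 * √0.2390 ≃ 6.1000 * 0.4889 ≃ 2.9821

2.98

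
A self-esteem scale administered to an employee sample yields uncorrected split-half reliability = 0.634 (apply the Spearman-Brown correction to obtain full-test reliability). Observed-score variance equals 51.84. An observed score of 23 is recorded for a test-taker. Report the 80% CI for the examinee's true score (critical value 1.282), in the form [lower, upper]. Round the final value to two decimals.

SD = √51.84 = 7.200
Spearman-Brown: r = 2(0.634) / (1 + 0.634) = 1.268 / 1.634 ≈ 0.776
The standard error of measurement is 7.200×√(1 − 0.776) ≈ 7.200×0.473 ≈ 3.408.
Half-width = 1.282×3.408 ≈ 4.369
Interval: (18.631, 27.369)

[18.63, 27.37]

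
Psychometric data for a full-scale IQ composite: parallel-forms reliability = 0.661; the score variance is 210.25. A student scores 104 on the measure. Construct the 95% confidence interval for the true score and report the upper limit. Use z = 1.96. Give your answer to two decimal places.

120.55

SD = √210.25 = 14.500
SEM = 14.500·√(1 − 0.661) ≈ 8.442
1.96 · SEM ≈ 16.547
Upper limit = 104 + 16.547 ≈ 120.547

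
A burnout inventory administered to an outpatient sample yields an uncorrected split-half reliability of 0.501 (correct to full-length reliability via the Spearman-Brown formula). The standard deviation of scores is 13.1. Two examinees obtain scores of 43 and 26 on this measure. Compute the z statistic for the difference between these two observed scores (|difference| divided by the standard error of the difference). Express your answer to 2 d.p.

1.59

Spearman-Brown: r = 2(0.501) / (1 + 0.501) = 1.00200 / 1.50100 ≃ 0.66755
SEM = 13.10000 × √(1 − 0.66755) = 13.10000 × √0.33245 ≃ 13.10000 × 0.57658 ≃ 7.55320
SE_diff = √2 × SEM ≃ 10.68184
z = 17 / 10.68184 ≃ 1.59149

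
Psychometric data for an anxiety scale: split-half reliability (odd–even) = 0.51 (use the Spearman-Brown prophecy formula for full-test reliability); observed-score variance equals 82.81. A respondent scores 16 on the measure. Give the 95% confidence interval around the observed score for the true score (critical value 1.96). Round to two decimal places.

[5.84, 26.16]

SD = √82.81 ≃ 9.100
Spearman-Brown: r = 2(0.51) / (1 + 0.51) = 1.020 / 1.510 ≃ 0.675
SEM = 9.100·√(1 − 0.675) ≃ 5.184
Margin = 1.96 · 5.184 ≃ 10.160
CI = 16 ± 10.160 → [5.840, 26.160]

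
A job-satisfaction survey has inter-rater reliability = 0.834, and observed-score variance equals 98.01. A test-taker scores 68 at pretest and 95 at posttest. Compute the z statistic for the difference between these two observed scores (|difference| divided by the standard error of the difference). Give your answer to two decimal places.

4.73

SD = √98.01 ≈ 9.90000
SEM = 9.90000 · √(1 − 0.83400) = 9.90000 · √0.16600 ≈ 9.90000 · 0.40743 ≈ 4.03357
SE_diff = SEM · √2 ≈ 4.03357 · 1.41421 ≈ 5.70432
z = 27 / 5.70432 ≈ 4.73325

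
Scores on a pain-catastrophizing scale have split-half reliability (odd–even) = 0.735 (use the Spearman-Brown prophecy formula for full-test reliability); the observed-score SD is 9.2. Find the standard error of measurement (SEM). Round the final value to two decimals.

Spearman-Brown: r = 2(0.735) / (1 + 0.735) = 1.4700 / 1.7350 ≈ 0.8473
SEM = 9.2000 * √(1 − 0.8473) = 9.2000 * √0.1527 ≈ 9.2000 * 0.3908 ≈ 3.5955

3.60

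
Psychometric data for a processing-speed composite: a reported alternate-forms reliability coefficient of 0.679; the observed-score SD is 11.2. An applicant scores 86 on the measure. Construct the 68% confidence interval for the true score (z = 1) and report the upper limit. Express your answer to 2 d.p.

SEM = 11.2000*√(1 − 0.6790) ≈ 6.3456
1 * SEM ≈ 6.3456
Upper limit = 86 + 6.3456 ≈ 92.3456

92.35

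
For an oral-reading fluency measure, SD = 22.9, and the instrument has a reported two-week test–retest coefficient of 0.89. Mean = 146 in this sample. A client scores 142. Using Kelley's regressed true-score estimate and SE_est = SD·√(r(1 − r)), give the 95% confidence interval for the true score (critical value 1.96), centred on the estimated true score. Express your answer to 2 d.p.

[128.40, 156.48]

T̂ = 0.890(142) + 0.110(146) ≃ 142.440
SE_est = 22.900·√[r(1 − r)] ≃ 7.165
95% CI: 142.440 ± 14.044 ≃ (128.396, 156.484)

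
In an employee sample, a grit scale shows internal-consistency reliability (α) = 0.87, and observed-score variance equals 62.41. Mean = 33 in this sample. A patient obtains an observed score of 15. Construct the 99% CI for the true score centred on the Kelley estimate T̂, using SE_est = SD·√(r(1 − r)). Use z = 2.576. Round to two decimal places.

[10.50, 24.18]

SD = √62.41 ≈ 7.9000
T̂ = 0.8700(15) + 0.1300(33) ≈ 17.3400
SE_est = 7.9000·√[r(1 − r)] ≈ 2.6568
99% CI: 17.3400 ± 6.8439 ≈ (10.4961, 24.1839)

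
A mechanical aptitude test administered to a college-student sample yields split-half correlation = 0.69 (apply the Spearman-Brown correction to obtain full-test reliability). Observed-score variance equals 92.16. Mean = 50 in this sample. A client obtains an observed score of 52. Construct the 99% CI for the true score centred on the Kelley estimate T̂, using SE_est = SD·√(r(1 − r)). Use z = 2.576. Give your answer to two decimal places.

[42.06, 61.20]

SD = √92.16 = 9.60000
Full-length reliability (Spearman-Brown) = 2(0.69)/(1+0.69) ≈ 0.81657
Estimated true score = 0.81657*52 + (1 − 0.81657)*50 ≈ 51.63314
SE_est = SD * √(r(1 − r)) = 9.60000 * √0.14978 ≈ 9.60000 * 0.38702 ≈ 3.71539
CI = 51.63314 ± 2.576 * 3.71539 → [42.06228, 61.20399]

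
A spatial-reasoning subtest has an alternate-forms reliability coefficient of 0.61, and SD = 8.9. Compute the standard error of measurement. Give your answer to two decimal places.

5.56

SEM = 8.900 × √(1 − 0.610) = 8.900 × √0.390 ≈ 8.900 × 0.624 ≈ 5.558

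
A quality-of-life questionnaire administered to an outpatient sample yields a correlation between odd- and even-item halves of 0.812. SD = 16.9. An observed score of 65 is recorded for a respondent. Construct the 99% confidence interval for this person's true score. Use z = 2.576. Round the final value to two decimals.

[50.98, 79.02]

Spearman-Brown: r = 2(0.812) / (1 + 0.812) = 1.62400 / 1.81200 ≈ 0.89625
SEM = 16.90000×√(1 − 0.89625) ≈ 5.44360
Margin = 2.576 × 5.44360 ≈ 14.02272
99% CI: 65 ± 14.02272 = [50.97728, 79.02272]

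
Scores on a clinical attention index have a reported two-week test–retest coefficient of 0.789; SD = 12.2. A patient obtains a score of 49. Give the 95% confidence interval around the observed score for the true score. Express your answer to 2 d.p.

SEM = 12.200×√(1 − 0.789) ≈ 5.604
Half-width = 1.96×5.604 ≈ 10.984
95% CI: 49 ± 10.984 = [38.016, 59.984]

[38.02, 59.98]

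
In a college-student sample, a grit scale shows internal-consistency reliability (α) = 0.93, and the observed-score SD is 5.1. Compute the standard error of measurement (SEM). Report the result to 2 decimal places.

1.35

SEM = 5.1000 · √(1 − 0.9300) = 5.1000 · √0.0700 ≈ 5.1000 · 0.2646 ≈ 1.3493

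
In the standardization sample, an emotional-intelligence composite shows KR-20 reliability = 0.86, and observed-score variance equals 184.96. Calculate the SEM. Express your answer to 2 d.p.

5.09

SD = √184.96 = 13.6000
SEM = 13.6000×√(1 − 0.8600) ≈ 5.0887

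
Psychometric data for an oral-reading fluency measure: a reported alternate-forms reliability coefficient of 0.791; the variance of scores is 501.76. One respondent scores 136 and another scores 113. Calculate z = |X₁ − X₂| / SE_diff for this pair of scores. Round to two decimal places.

1.59

SD = √501.76 = 22.4000
SEM = 22.4000×√(1 − 0.7910) ≈ 10.2405
SE_diff = √2 × SEM ≈ 14.4823
z = 23 / 14.4823 ≈ 1.5882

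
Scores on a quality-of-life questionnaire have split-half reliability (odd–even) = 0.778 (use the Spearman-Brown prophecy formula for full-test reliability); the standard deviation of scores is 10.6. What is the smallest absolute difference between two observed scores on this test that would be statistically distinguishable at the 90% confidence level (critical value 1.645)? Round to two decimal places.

8.71

r_full = 2·0.778 / (1 + 0.778) ≈ 0.8751
SEM = 10.6000 · √(1 − 0.8751) = 10.6000 · √0.1249 ≈ 10.6000 · 0.3534 ≈ 3.7456
Standard error of the difference = 3.7456·√2 ≈ 5.2970
Smallest detectable difference = 1.645·5.2970 ≈ 8.7136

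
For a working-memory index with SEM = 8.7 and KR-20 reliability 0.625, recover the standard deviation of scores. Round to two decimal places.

14.21

σ = SEM·(1 − r)^(−1/2) ≃ 8.7*1.633 ≃ 14.207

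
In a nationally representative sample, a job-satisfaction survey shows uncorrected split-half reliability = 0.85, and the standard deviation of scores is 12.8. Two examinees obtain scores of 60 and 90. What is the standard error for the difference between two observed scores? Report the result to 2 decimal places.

5.15

r_full = 2·0.85 / (1 + 0.85) ≃ 0.91892
SEM = 12.80000 × √(1 − 0.91892) = 12.80000 × √0.08108 ≃ 12.80000 × 0.28475 ≃ 3.64477
Standard error of the difference = 3.64477·√2 ≃ 5.15448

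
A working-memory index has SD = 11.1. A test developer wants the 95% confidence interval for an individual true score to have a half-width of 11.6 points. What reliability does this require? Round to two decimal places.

Required SEM = 11.6 / 1.96 ≈ 5.9184
r = 1 − (5.9184/11.1)² ≈ 1 − 0.2843 ≈ 0.7157

0.72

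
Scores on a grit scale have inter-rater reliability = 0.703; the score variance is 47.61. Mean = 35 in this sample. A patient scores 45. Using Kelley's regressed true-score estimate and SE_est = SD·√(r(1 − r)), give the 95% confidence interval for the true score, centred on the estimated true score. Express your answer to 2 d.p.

σ = 47.61^(1/2) = 6.900
Estimated true score = 0.703·45 + (1 − 0.703)·35 ≈ 42.030
SE_est = 6.900·√[r(1 − r)] ≈ 3.153
95% CI: 42.030 ± 6.180 ≈ (35.850, 48.210)

[35.85, 48.21]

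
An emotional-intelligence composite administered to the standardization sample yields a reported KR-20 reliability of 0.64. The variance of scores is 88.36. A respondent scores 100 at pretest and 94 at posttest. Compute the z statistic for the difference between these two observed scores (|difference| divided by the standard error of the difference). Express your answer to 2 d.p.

0.75

SD = √88.36 ≈ 9.40000
SEM = 9.40000×√(1 − 0.64000) ≈ 5.64000
SE_diff = √2 × SEM ≈ 7.97616
z = |100 − 94| / 7.97616 = 6 / 7.97616 ≈ 0.75224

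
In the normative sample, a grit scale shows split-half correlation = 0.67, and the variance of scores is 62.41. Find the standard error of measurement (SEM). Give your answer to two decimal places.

SD = √62.41 = 7.900
Spearman-Brown: r = 2(0.67) / (1 + 0.67) = 1.340 / 1.670 ≈ 0.802
The standard error of measurement is 7.900*√(1 − 0.802) ≈ 7.900*0.445 ≈ 3.512.

3.51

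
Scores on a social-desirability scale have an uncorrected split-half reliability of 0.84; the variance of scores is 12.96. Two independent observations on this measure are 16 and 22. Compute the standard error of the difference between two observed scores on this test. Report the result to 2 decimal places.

1.50

σ = 12.96^(1/2) = 3.600
r_full = 2·0.84 / (1 + 0.84) ≈ 0.913
The standard error of measurement is 3.600*√(1 − 0.913) ≈ 3.600*0.295 ≈ 1.062.
SE_diff = SEM * √2 ≈ 1.062 * 1.414 ≈ 1.501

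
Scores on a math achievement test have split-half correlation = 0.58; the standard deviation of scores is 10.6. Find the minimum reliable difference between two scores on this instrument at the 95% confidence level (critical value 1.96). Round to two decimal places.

15.15

Spearman-Brown: r = 2(0.58) / (1 + 0.58) = 1.1600 / 1.5800 ≈ 0.7342
SEM = 10.6000·√(1 − 0.7342) ≈ 5.4651
SE_diff = √2 · SEM ≈ 7.7289
Minimum reliable difference = 1.96 · SE_diff ≈ 1.96 · 7.7289 ≈ 15.1486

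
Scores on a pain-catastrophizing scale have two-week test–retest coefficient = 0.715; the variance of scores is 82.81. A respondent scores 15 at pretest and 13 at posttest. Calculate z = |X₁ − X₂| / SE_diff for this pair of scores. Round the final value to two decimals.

0.29

SD = √82.81 = 9.1000
SEM = 9.1000 · √(1 − 0.7150) = 9.1000 · √0.2850 ≈ 9.1000 · 0.5339 ≈ 4.8581
SE_diff = √2 · SEM ≈ 6.8703
z = 2 / 6.8703 ≈ 0.2911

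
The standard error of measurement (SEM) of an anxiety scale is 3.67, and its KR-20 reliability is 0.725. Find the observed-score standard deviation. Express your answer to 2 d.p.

SD = 3.67 / √(1 − 0.725) ≈ 6.9984

7.00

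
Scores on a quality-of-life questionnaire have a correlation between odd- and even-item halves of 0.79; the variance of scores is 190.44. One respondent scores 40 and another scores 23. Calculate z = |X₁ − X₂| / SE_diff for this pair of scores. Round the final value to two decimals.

2.54

SD = √190.44 ≃ 13.8000
r_full = 2·0.79 / (1 + 0.79) ≃ 0.8827
The standard error of measurement is 13.8000*√(1 − 0.8827) ≃ 13.8000*0.3425 ≃ 4.7267.
SE_diff = SEM * √2 ≃ 4.7267 * 1.4142 ≃ 6.6846
z = 17 / 6.6846 ≃ 2.5431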